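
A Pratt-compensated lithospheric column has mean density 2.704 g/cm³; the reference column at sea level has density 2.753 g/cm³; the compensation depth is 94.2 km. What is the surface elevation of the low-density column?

ρ_ref D = ρ (D + h) → h = D (ρ_ref − ρ)/ρ.
h = 94.2 km × (2.753 − 2.704)/2.704 = 1.71 km.

1.71 km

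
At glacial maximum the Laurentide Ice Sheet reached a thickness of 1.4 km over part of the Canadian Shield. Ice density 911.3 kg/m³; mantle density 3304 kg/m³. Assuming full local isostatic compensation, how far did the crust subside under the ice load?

0.386 km

Isostatic balance requires: the ice load ρ_ice t is balanced by mantle displaced below, ρ_m s.
s = t ρ_ice / ρ_m = 1.4 km × 911.3/3304 = 0.386 km.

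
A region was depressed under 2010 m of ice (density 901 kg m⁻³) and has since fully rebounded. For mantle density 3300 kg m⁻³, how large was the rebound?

Removing the load lets mantle flow back in; uplift u satisfies ρ_ice t = ρ_m u.
u = t ρ_ice/ρ_m = 2010 m × 901/3300 = 549 m.

549 m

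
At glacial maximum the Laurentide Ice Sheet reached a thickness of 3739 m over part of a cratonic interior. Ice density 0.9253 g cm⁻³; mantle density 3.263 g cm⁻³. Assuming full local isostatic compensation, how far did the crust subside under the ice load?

In Airy isostatic equilibrium: the ice load ρ_ice t is balanced by mantle displaced below, ρ_m s.
s = t ρ_ice / ρ_m = 3739 m × 0.9253/3.263 = 1060 m.

1060 m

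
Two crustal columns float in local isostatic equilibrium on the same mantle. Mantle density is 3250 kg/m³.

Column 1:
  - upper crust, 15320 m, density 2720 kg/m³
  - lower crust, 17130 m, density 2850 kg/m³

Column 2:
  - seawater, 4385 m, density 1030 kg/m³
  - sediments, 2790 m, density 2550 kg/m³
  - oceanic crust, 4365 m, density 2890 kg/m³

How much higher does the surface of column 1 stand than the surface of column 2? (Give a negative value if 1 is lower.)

For any compensation level in the mantle, the mantle terms cancel and isostasy reduces to e = (Σt_1 − Σt_2) − (Σ(ρt)_1 − Σ(ρt)_2) / ρ_m.
Σt_1 = 32450 m; Σt_2 = 11540 m; Σ(ρt)_1 = 90490900; Σ(ρt)_2 = 24245900 (in m·kg/m³).
e = (32450 − 11540) − (90490900 − 24245900) / 3250 = 527 m.

527 m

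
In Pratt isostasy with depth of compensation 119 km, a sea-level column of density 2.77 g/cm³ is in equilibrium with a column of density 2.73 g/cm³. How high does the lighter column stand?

ρ_ref D = ρ (D + h) → h = D (ρ_ref − ρ)/ρ.
h = 119 km × (2.77 − 2.73)/2.73 = 1.74 km.

1.74 km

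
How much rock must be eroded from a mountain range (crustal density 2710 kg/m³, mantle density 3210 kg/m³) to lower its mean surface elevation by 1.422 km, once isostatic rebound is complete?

9.13 km

Net drop Δ = e − u = e − e ρ_c/ρ_m = e (ρ_m − ρ_c)/ρ_m.
e = Δ ρ_m/(ρ_m − ρ_c) = 1.422 km × 3210/500 = 9.13 km.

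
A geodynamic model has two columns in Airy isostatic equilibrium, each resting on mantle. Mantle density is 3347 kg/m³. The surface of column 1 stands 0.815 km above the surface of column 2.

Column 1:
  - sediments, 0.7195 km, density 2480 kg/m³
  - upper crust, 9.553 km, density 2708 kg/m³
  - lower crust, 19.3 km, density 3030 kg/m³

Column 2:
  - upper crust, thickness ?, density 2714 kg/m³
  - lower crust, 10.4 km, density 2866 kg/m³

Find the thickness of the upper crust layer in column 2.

Take the compensation level at the base of the deeper column (depth z_c below the surface of column 1) and equate Σ ρ_i t_i down to z_c; mantle fills any gap and the z_c terms cancel.
Column 1: 0.7195×2480 + 9.553×2708 + 19.3×3030 + (z_c − 29.5725)×3347
Column 2: 0.815×0 + x×2714 + 10.4×2866 + (z_c − 0.815 − 10.4 − x)×3347
The z_c×3347 term appears on both sides and cancels. Collect the known terms of each column as K = Σ(ρt)_known − 3347 × (depth of known layers): K_1 = 86132.884 − 3347×29.5725 = −12846.2735; K_2 = 29806.4 − 3347×(0.815 + 10.4) = −7730.205.
Balance: K_1 = K_2 − x×(3347 − 2714), so x = (K_2 − K_1)/(3347 − 2714) = 5116.07/633 = 8.08 km.

8.08 km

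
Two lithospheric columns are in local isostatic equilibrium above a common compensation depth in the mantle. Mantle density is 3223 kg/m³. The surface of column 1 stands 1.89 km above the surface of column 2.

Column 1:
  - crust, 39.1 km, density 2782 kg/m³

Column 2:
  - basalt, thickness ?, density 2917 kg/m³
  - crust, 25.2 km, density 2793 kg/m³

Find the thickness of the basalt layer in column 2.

Take the compensation level at the base of the deeper column (depth z_c below the surface of column 1) and equate Σ ρ_i t_i down to z_c; mantle fills any gap and the z_c terms cancel.
Column 1: 39.1×2782 + (z_c − 39.1)×3223
Column 2: 1.89×0 + x×2917 + 25.2×2793 + (z_c − 1.89 − 25.2 − x)×3223
The z_c×3223 term appears on both sides and cancels. Collect the known terms of each column as K = Σ(ρt)_known − 3223 × (depth of known layers): K_1 = 108776.2 − 3223×39.1 = −17243.1; K_2 = 70383.6 − 3223×(1.89 + 25.2) = −16927.47.
Balance: K_1 = K_2 − x×(3223 − 2917), so x = (K_2 − K_1)/(3223 − 2917) = 315.63/306 = 1.03 km.

1.03 km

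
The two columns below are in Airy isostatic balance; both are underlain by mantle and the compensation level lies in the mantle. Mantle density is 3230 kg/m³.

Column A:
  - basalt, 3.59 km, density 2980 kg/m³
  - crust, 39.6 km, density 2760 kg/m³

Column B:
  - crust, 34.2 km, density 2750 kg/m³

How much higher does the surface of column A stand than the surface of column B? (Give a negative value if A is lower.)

For any compensation level in the mantle, the mantle terms cancel and isostasy reduces to e = (Σt_A − Σt_B) − (Σ(ρt)_A − Σ(ρt)_B) / ρ_m.
Σt_A = 43.19 km; Σt_B = 34.2 km; Σ(ρt)_A = 119994.2; Σ(ρt)_B = 94050 (in km·kg/m³).
e = (43.19 − 34.2) − (119994.2 − 94050) / 3230 = 0.958 km.

0.958 km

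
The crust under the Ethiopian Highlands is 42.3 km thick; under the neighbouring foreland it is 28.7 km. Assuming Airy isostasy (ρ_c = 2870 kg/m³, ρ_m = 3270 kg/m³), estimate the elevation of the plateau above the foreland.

Excess crust Δ = 42.3 km − 28.7 km = 13.6 km, split between elevation h and root r with h + r = Δ.
Airy balance ρ_c h = (ρ_m − ρ_c) r gives r = h ρ_c/(ρ_m − ρ_c), so h (1 + ρ_c/(ρ_m − ρ_c)) = Δ, i.e. h = Δ (ρ_m − ρ_c)/ρ_m.
h = 13.6 km × 400/3270 = 1.66 km.

1.66 km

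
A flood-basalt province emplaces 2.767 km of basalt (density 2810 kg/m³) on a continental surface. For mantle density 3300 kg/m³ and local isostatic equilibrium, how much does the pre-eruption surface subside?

2.36 km

Subaerial loading: s = t ρ_load / ρ_m.
s = 2.767 km × 2810/3300 = 2.36 km.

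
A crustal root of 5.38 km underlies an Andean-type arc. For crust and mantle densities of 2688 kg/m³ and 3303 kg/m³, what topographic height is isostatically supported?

Isostatic balance requires: ρ_c h = (ρ_m − ρ_c) r.
h = r (ρ_m − ρ_c) / ρ_c = 5.38 km × (3303 − 2688) / 2688 = 1.23 km.

1.23 km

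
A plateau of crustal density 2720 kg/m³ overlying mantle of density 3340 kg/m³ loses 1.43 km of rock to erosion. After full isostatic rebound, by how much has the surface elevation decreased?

0.265 km

Rebound u = e ρ_c/ρ_m = 1.43 km × 2720/3340 = 1.165 km.
Net surface drop = e − u = 1.43 km − 1.165 km = e (ρ_m − ρ_c)/ρ_m = 0.265 km.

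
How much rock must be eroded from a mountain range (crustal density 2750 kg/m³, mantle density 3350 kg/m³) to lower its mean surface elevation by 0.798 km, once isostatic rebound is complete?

4.46 km

Net drop Δ = e − u = e − e ρ_c/ρ_m = e (ρ_m − ρ_c)/ρ_m.
e = Δ ρ_m/(ρ_m − ρ_c) = 0.798 km × 3350/600 = 4.46 km.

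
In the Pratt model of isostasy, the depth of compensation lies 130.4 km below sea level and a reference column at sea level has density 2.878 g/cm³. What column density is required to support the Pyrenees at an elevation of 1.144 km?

Pratt balance: ρ_ref D = ρ (D + h).
ρ = ρ_ref D/(D + h) = 2.878 × 130.4 km/(130.4 km + 1.144 km) = 2.85 g/cm³.

2.85 g/cm³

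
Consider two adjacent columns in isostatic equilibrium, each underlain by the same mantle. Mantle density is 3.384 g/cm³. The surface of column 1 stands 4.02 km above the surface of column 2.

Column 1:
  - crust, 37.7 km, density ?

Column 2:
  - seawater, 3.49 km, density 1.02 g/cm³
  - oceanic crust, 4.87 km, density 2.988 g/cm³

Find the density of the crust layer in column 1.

2.75 g/cm³

Take the compensation level at the base of the deeper column (depth z_c below the surface of column 1) and equate Σ ρ_i t_i down to z_c; mantle fills any gap and the z_c terms cancel.
Column 1: 37.7×ρ + (z_c − 37.7)×3.384
Column 2: 4.02×0 + 3.49×1.02 + 4.87×2.988 + (z_c − 4.02 − 8.36)×3.384
The z_c×3.384 term appears on both sides and cancels. Collect the known terms of each column as K = Σ(ρt)_known − 3.384 × (depth of known layers): K_1 = 0 − 3.384×37.7 = −127.5768; K_2 = 18.11136 − 3.384×(4.02 + 8.36) = −23.78256.
Balance: K_1 + 37.7×ρ = K_2, so ρ = (K_2 − K_1)/37.7 = 103.794/37.7 = 2.75 g/cm³.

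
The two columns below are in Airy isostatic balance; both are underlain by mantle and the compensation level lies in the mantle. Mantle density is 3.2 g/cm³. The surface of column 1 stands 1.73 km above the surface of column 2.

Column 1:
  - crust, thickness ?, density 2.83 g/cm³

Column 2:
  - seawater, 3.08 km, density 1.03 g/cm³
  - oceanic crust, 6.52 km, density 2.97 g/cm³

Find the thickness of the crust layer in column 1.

37.1 km

Take the compensation level at the base of the deeper column (depth z_c below the surface of column 1) and equate Σ ρ_i t_i down to z_c; mantle fills any gap and the z_c terms cancel.
Column 1: x×2.83 + (z_c − 0 − x)×3.2
Column 2: 1.73×0 + 3.08×1.03 + 6.52×2.97 + (z_c − 1.73 − 9.6)×3.2
The z_c×3.2 term appears on both sides and cancels. Collect the known terms of each column as K = Σ(ρt)_known − 3.2 × (depth of known layers): K_1 = 0 − 3.2×0 = 0; K_2 = 22.5368 − 3.2×(1.73 + 9.6) = −13.7192.
Balance: K_1 − x×(3.2 − 2.83) = K_2, so x = (K_1 − K_2)/(3.2 − 2.83) = 13.7192/0.37 = 37.1 km.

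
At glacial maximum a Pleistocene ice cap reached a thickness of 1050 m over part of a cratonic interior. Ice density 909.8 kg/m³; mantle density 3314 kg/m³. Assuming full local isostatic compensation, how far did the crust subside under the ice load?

288 m

Equating mass per unit area of the two columns: the ice load ρ_ice t is balanced by mantle displaced below, ρ_m s.
s = t ρ_ice / ρ_m = 1050 m × 909.8/3314 = 288 m.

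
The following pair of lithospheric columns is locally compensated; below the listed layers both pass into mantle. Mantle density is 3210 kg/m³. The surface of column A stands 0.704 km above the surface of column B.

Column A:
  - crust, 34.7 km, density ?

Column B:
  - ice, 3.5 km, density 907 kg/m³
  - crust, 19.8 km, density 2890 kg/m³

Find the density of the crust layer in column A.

Take the compensation level at the base of the deeper column (depth z_c below the surface of column A) and equate Σ ρ_i t_i down to z_c; mantle fills any gap and the z_c terms cancel.
Column A: 34.7×ρ + (z_c − 34.7)×3210
Column B: 0.704×0 + 3.5×907 + 19.8×2890 + (z_c − 0.704 − 23.3)×3210
The z_c×3210 term appears on both sides and cancels. Collect the known terms of each column as K = Σ(ρt)_known − 3210 × (depth of known layers): K_A = 0 − 3210×34.7 = −111387; K_B = 60396.5 − 3210×(0.704 + 23.3) = −16656.34.
Balance: K_A + 34.7×ρ = K_B, so ρ = (K_B − K_A)/34.7 = 94730.7/34.7 = 2730 kg/m³.

2730 kg/m³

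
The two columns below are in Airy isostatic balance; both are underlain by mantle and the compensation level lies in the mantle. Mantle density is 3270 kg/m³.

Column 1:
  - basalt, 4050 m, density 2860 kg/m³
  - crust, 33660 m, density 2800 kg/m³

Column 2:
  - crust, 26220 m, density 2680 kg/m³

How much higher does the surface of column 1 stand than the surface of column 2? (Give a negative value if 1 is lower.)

For any compensation level in the mantle, the mantle terms cancel and isostasy reduces to e = (Σt_1 − Σt_2) − (Σ(ρt)_1 − Σ(ρt)_2) / ρ_m.
Σt_1 = 37710 m; Σt_2 = 26220 m; Σ(ρt)_1 = 105831000; Σ(ρt)_2 = 70269600 (in m·kg/m³).
e = (37710 − 26220) − (105831000 − 70269600) / 3270 = 615 m.

615 m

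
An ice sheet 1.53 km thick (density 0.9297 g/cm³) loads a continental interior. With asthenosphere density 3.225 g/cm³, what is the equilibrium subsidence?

0.441 km

By Archimedes' principle applied to the lithosphere: the ice load ρ_ice t is balanced by mantle displaced below, ρ_m s.
s = t ρ_ice / ρ_m = 1.53 km × 0.9297/3.225 = 0.441 km.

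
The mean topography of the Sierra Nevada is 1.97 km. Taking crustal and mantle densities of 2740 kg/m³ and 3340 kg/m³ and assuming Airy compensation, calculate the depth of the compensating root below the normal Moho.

9 km

For local isostatic compensation: the weight of the topography is balanced by the buoyancy of the root, ρ_c h = (ρ_m − ρ_c) r.
r = h · ρ_c / (ρ_m − ρ_c) = 1.97 km × 2740 / (3340 − 2740) = 9 km.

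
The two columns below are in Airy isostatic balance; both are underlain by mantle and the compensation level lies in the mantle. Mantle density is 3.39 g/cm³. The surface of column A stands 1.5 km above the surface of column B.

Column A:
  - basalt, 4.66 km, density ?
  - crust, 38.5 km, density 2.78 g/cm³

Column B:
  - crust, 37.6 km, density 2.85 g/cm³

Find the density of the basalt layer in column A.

2.98 g/cm³

Take the compensation level at the base of the deeper column (depth z_c below the surface of column A) and equate Σ ρ_i t_i down to z_c; mantle fills any gap and the z_c terms cancel.
Column A: 4.66×ρ + 38.5×2.78 + (z_c − 43.16)×3.39
Column B: 1.5×0 + 37.6×2.85 + (z_c − 1.5 − 37.6)×3.39
The z_c×3.39 term appears on both sides and cancels. Collect the known terms of each column as K = Σ(ρt)_known − 3.39 × (depth of known layers): K_A = 107.03 − 3.39×43.16 = −39.2824; K_B = 107.16 − 3.39×(1.5 + 37.6) = −25.389.
Balance: K_A + 4.66×ρ = K_B, so ρ = (K_B − K_A)/4.66 = 13.8934/4.66 = 2.98 g/cm³.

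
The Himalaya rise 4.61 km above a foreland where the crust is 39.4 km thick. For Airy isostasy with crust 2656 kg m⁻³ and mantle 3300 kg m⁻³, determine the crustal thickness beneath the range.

63 km

Root depth r = h ρ_c / (ρ_m − ρ_c) = 4.61 km × 2656 / 644 = 19.01 km.
Total thickness = T + h + r = 39.4 km + 4.61 km + 19.01 km = 63 km.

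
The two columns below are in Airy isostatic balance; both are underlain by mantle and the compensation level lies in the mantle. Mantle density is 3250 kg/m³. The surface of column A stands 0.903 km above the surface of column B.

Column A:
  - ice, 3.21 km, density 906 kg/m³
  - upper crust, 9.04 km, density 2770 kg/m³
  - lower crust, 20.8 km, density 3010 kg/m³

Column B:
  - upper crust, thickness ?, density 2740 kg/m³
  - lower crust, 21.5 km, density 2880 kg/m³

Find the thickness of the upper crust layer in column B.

11.7 km

Take the compensation level at the base of the deeper column (depth z_c below the surface of column A) and equate Σ ρ_i t_i down to z_c; mantle fills any gap and the z_c terms cancel.
Column A: 3.21×906 + 9.04×2770 + 20.8×3010 + (z_c − 33.05)×3250
Column B: 0.903×0 + x×2740 + 21.5×2880 + (z_c − 0.903 − 21.5 − x)×3250
The z_c×3250 term appears on both sides and cancels. Collect the known terms of each column as K = Σ(ρt)_known − 3250 × (depth of known layers): K_A = 90557.06 − 3250×33.05 = −16855.44; K_B = 61920 − 3250×(0.903 + 21.5) = −10889.75.
Balance: K_A = K_B − x×(3250 − 2740), so x = (K_B − K_A)/(3250 − 2740) = 5965.69/510 = 11.7 km.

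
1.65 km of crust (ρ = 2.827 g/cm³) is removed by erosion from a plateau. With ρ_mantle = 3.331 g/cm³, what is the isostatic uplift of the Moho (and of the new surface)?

1.4 km

Unloading: uplift u = e ρ_c/ρ_m = 1.65 km × 2.827/3.331 = 1.4 km.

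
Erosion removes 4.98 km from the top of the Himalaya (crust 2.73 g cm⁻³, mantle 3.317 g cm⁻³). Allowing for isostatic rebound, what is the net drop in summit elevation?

0.881 km

Rebound u = e ρ_c/ρ_m = 4.98 km × 2.73/3.317 = 4.099 km.
Net surface drop = e − u = 4.98 km − 4.099 km = e (ρ_m − ρ_c)/ρ_m = 0.881 km.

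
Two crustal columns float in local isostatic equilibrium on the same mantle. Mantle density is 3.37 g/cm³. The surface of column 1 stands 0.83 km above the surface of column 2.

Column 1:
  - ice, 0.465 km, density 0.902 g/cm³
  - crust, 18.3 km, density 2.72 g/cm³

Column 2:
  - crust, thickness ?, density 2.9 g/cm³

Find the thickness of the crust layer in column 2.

21.8 km

Take the compensation level at the base of the deeper column (depth z_c below the surface of column 1) and equate Σ ρ_i t_i down to z_c; mantle fills any gap and the z_c terms cancel.
Column 1: 0.465×0.902 + 18.3×2.72 + (z_c − 18.765)×3.37
Column 2: 0.83×0 + x×2.9 + (z_c − 0.83 − 0 − x)×3.37
The z_c×3.37 term appears on both sides and cancels. Collect the known terms of each column as K = Σ(ρt)_known − 3.37 × (depth of known layers): K_1 = 50.19543 − 3.37×18.765 = −13.04262; K_2 = 0 − 3.37×(0.83 + 0) = −2.7971.
Balance: K_1 = K_2 − x×(3.37 − 2.9), so x = (K_2 − K_1)/(3.37 − 2.9) = 10.2455/0.47 = 21.8 km.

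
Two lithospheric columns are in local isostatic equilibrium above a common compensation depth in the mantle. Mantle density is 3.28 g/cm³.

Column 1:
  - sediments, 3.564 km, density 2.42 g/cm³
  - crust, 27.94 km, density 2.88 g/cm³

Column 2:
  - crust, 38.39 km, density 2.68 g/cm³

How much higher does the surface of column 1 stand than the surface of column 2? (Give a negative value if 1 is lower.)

−2.68 km

For any compensation level in the mantle, the mantle terms cancel and isostasy reduces to e = (Σt_1 − Σt_2) − (Σ(ρt)_1 − Σ(ρt)_2) / ρ_m.
Σt_1 = 31.504 km; Σt_2 = 38.39 km; Σ(ρt)_1 = 89.09208; Σ(ρt)_2 = 102.8852 (in km·g/cm³).
e = (31.504 − 38.39) − (89.09208 − 102.8852) / 3.28 = −2.68 km.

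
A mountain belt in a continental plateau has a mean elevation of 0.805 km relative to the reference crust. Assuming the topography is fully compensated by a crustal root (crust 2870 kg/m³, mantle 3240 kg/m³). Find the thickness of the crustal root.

6.24 km

For local isostatic compensation: the weight of the topography is balanced by the buoyancy of the root, ρ_c h = (ρ_m − ρ_c) r.
r = h · ρ_c / (ρ_m − ρ_c) = 0.805 km × 2870 / (3240 − 2870) = 6.24 km.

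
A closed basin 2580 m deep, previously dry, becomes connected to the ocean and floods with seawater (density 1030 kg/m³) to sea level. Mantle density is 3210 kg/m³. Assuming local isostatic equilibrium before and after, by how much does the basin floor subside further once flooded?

1220 m

After flooding the water column is d + s deep. Its weight must equal the weight of mantle displaced by the extra subsidence s: (d + s) ρ_w = s ρ_m.
s = d ρ_w / (ρ_m − ρ_w) = 2580 m × 1030/(3210 − 1030) = 1220 m.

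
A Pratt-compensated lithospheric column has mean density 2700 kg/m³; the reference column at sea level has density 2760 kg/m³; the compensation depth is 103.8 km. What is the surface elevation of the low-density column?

2.31 km

ρ_ref D = ρ (D + h) → h = D (ρ_ref − ρ)/ρ.
h = 103.8 km × (2760 − 2700)/2700 = 2.31 km.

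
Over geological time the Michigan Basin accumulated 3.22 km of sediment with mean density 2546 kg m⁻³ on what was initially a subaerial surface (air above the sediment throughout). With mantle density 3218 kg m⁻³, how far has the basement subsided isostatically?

2.55 km

Subaerial load: s = t ρ_sed / ρ_m = 3.22 km × 2546/3218 = 2.55 km.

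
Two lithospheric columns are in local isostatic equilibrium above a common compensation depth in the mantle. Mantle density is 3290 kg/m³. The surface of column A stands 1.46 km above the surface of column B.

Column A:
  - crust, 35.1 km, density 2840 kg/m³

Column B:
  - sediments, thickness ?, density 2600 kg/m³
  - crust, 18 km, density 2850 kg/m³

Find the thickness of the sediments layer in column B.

Take the compensation level at the base of the deeper column (depth z_c below the surface of column A) and equate Σ ρ_i t_i down to z_c; mantle fills any gap and the z_c terms cancel.
Column A: 35.1×2840 + (z_c − 35.1)×3290
Column B: 1.46×0 + x×2600 + 18×2850 + (z_c − 1.46 − 18 − x)×3290
The z_c×3290 term appears on both sides and cancels. Collect the known terms of each column as K = Σ(ρt)_known − 3290 × (depth of known layers): K_A = 99684 − 3290×35.1 = −15795; K_B = 51300 − 3290×(1.46 + 18) = −12723.4.
Balance: K_A = K_B − x×(3290 − 2600), so x = (K_B − K_A)/(3290 − 2600) = 3071.6/690 = 4.45 km.

4.45 km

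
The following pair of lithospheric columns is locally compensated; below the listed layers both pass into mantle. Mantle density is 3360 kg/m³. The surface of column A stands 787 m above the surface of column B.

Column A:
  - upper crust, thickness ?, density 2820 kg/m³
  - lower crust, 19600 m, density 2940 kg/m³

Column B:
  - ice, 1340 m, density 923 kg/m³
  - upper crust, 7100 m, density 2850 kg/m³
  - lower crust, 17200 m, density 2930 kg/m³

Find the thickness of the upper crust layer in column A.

16100 m

Take the compensation level at the base of the deeper column (depth z_c below the surface of column A) and equate Σ ρ_i t_i down to z_c; mantle fills any gap and the z_c terms cancel.
Column A: x×2820 + 19600×2940 + (z_c − 19600 − x)×3360
Column B: 787×0 + 1340×923 + 7100×2850 + 17200×2930 + (z_c − 787 − 25640)×3360
The z_c×3360 term appears on both sides and cancels. Collect the known terms of each column as K = Σ(ρt)_known − 3360 × (depth of known layers): K_A = 57624000 − 3360×19600 = −8232000; K_B = 71867820 − 3360×(787 + 25640) = −16926900.
Balance: K_A − x×(3360 − 2820) = K_B, so x = (K_A − K_B)/(3360 − 2820) = 8694900/540 = 16100 m.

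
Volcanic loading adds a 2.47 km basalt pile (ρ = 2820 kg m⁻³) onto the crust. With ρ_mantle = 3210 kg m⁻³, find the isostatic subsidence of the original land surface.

2.17 km

Subaerial loading: s = t ρ_load / ρ_m.
s = 2.47 km × 2820/3210 = 2.17 km.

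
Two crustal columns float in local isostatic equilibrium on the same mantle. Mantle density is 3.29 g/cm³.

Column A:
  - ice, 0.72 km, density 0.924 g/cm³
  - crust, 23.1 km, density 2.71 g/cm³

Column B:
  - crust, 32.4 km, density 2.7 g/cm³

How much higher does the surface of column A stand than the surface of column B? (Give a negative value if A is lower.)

For any compensation level in the mantle, the mantle terms cancel and isostasy reduces to e = (Σt_A − Σt_B) − (Σ(ρt)_A − Σ(ρt)_B) / ρ_m.
Σt_A = 23.82 km; Σt_B = 32.4 km; Σ(ρt)_A = 63.26628; Σ(ρt)_B = 87.48 (in km·g/cm³).
e = (23.82 − 32.4) − (63.26628 − 87.48) / 3.29 = −1.22 km.

−1.22 km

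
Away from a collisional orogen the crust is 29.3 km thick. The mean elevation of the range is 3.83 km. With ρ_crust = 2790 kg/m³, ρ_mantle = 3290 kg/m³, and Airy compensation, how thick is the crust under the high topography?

Root depth r = h ρ_c / (ρ_m − ρ_c) = 3.83 km × 2790 / 500 = 21.37 km.
Total thickness = T + h + r = 29.3 km + 3.83 km + 21.37 km = 54.5 km.

54.5 km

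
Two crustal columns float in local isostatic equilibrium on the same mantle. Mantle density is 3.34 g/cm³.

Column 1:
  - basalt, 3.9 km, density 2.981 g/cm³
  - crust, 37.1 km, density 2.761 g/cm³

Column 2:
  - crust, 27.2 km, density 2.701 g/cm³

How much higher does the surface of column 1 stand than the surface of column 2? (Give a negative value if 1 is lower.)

1.65 km

For any compensation level in the mantle, the mantle terms cancel and isostasy reduces to e = (Σt_1 − Σt_2) − (Σ(ρt)_1 − Σ(ρt)_2) / ρ_m.
Σt_1 = 41 km; Σt_2 = 27.2 km; Σ(ρt)_1 = 114.059; Σ(ρt)_2 = 73.4672 (in km·g/cm³).
e = (41 − 27.2) − (114.059 − 73.4672) / 3.34 = 1.65 km.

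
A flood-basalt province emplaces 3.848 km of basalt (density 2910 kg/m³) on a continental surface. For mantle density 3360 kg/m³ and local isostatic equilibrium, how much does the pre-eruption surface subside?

Subaerial loading: s = t ρ_load / ρ_m.
s = 3.848 km × 2910/3360 = 3.33 km.

3.33 km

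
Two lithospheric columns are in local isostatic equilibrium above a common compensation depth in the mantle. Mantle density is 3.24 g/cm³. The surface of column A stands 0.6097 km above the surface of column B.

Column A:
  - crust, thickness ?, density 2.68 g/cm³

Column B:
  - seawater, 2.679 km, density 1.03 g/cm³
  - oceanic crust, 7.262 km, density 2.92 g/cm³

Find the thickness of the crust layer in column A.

Take the compensation level at the base of the deeper column (depth z_c below the surface of column A) and equate Σ ρ_i t_i down to z_c; mantle fills any gap and the z_c terms cancel.
Column A: x×2.68 + (z_c − 0 − x)×3.24
Column B: 0.6097×0 + 2.679×1.03 + 7.262×2.92 + (z_c − 0.6097 − 9.941)×3.24
The z_c×3.24 term appears on both sides and cancels. Collect the known terms of each column as K = Σ(ρt)_known − 3.24 × (depth of known layers): K_A = 0 − 3.24×0 = 0; K_B = 23.96441 − 3.24×(0.6097 + 9.941) = −10.219858.
Balance: K_A − x×(3.24 − 2.68) = K_B, so x = (K_A − K_B)/(3.24 − 2.68) = 10.2199/0.56 = 18.2 km.

18.2 km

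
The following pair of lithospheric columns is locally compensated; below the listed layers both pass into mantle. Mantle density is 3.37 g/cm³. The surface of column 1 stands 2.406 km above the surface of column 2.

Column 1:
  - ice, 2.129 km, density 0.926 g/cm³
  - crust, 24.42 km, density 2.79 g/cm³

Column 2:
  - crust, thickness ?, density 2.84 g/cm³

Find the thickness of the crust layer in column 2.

21.2 km

Take the compensation level at the base of the deeper column (depth z_c below the surface of column 1) and equate Σ ρ_i t_i down to z_c; mantle fills any gap and the z_c terms cancel.
Column 1: 2.129×0.926 + 24.42×2.79 + (z_c − 26.549)×3.37
Column 2: 2.406×0 + x×2.84 + (z_c − 2.406 − 0 − x)×3.37
The z_c×3.37 term appears on both sides and cancels. Collect the known terms of each column as K = Σ(ρt)_known − 3.37 × (depth of known layers): K_1 = 70.103254 − 3.37×26.549 = −19.366876; K_2 = 0 − 3.37×(2.406 + 0) = −8.10822.
Balance: K_1 = K_2 − x×(3.37 − 2.84), so x = (K_2 − K_1)/(3.37 − 2.84) = 11.2587/0.53 = 21.2 km.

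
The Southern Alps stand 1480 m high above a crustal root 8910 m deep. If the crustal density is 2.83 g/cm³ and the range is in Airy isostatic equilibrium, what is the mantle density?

Airy balance: ρ_c h = (ρ_m − ρ_c) r → ρ_m = ρ_c (1 + h/r).
ρ_m = 2.83 × (1 + 1480 m/8910 m) = 3.3 g/cm³.

3.3 g/cm³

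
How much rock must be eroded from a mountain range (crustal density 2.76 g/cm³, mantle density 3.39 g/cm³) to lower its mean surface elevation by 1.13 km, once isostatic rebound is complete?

Net drop Δ = e − u = e − e ρ_c/ρ_m = e (ρ_m − ρ_c)/ρ_m.
e = Δ ρ_m/(ρ_m − ρ_c) = 1.13 km × 3.39/0.63 = 6.08 km.

6.08 km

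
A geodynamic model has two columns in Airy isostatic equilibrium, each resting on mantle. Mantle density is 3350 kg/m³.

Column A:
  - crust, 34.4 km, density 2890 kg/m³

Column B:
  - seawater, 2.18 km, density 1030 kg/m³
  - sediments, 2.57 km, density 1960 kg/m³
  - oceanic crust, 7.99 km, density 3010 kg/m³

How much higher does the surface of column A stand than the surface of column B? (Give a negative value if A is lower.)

For any compensation level in the mantle, the mantle terms cancel and isostasy reduces to e = (Σt_A − Σt_B) − (Σ(ρt)_A − Σ(ρt)_B) / ρ_m.
Σt_A = 34.4 km; Σt_B = 12.74 km; Σ(ρt)_A = 99416; Σ(ρt)_B = 31332.5 (in km·kg/m³).
e = (34.4 − 12.74) − (99416 − 31332.5) / 3350 = 1.34 km.

1.34 km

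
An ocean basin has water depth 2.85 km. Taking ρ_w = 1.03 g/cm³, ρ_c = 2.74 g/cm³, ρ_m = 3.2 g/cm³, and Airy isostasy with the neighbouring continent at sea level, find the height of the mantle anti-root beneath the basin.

10.6 km

In Airy isostatic equilibrium: replacing crust with seawater at the top is compensated by replacing crust with mantle at the base: d (ρ_c − ρ_w) = a (ρ_m − ρ_c).
a = d (ρ_c − ρ_w)/(ρ_m − ρ_c) = 2.85 km × 1.71/0.46 = 10.6 km.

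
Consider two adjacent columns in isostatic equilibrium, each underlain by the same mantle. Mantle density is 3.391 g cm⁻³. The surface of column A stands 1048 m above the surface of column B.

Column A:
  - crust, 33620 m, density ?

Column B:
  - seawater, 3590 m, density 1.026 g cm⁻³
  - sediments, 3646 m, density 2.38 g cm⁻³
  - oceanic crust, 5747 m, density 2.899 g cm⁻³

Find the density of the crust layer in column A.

2.84 g cm⁻³

Take the compensation level at the base of the deeper column (depth z_c below the surface of column A) and equate Σ ρ_i t_i down to z_c; mantle fills any gap and the z_c terms cancel.
Column A: 33620×ρ + (z_c − 33620)×3.391
Column B: 1048×0 + 3590×1.026 + 3646×2.38 + 5747×2.899 + (z_c − 1048 − 12983)×3.391
The z_c×3.391 term appears on both sides and cancels. Collect the known terms of each column as K = Σ(ρt)_known − 3.391 × (depth of known layers): K_A = 0 − 3.391×33620 = −114005.42; K_B = 29021.373 − 3.391×(1048 + 12983) = −18557.748.
Balance: K_A + 33620×ρ = K_B, so ρ = (K_B − K_A)/33620 = 95447.7/33620 = 2.84 g cm⁻³.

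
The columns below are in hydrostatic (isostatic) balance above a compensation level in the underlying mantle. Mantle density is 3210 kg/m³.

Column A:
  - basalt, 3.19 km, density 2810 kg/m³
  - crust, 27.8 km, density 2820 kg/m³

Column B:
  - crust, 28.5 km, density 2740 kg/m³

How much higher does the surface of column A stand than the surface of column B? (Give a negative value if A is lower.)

For any compensation level in the mantle, the mantle terms cancel and isostasy reduces to e = (Σt_A − Σt_B) − (Σ(ρt)_A − Σ(ρt)_B) / ρ_m.
Σt_A = 30.99 km; Σt_B = 28.5 km; Σ(ρt)_A = 87359.9; Σ(ρt)_B = 78090 (in km·kg/m³).
e = (30.99 − 28.5) − (87359.9 − 78090) / 3210 = −0.398 km.

−0.398 km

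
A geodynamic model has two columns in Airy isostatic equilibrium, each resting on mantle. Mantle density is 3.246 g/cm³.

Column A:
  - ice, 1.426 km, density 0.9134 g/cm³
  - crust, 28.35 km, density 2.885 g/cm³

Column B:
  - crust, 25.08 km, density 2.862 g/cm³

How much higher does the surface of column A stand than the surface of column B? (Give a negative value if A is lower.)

For any compensation level in the mantle, the mantle terms cancel and isostasy reduces to e = (Σt_A − Σt_B) − (Σ(ρt)_A − Σ(ρt)_B) / ρ_m.
Σt_A = 29.776 km; Σt_B = 25.08 km; Σ(ρt)_A = 83.0922584; Σ(ρt)_B = 71.77896 (in km·g/cm³).
e = (29.776 − 25.08) − (83.0922584 − 71.77896) / 3.246 = 1.21 km.

1.21 km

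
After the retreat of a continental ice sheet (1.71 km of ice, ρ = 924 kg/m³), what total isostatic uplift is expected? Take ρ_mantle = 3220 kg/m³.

Removing the load lets mantle flow back in; uplift u satisfies ρ_ice t = ρ_m u.
u = t ρ_ice/ρ_m = 1.71 km × 924/3220 = 0.491 km.

0.491 km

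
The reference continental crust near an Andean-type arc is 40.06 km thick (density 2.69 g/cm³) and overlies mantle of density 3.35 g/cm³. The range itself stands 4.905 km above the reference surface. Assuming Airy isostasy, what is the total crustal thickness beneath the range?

Root depth r = h ρ_c / (ρ_m − ρ_c) = 4.905 km × 2.69 / 0.66 = 19.99 km.
Total thickness = T + h + r = 40.06 km + 4.905 km + 19.99 km = 65 km.

65 km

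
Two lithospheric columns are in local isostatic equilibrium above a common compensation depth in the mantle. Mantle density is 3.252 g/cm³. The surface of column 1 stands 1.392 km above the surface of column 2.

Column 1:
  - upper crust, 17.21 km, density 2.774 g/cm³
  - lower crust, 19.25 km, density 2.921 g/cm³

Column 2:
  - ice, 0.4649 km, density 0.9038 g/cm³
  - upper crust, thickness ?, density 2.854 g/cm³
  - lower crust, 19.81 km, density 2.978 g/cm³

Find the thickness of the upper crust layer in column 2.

8.92 km

Take the compensation level at the base of the deeper column (depth z_c below the surface of column 1) and equate Σ ρ_i t_i down to z_c; mantle fills any gap and the z_c terms cancel.
Column 1: 17.21×2.774 + 19.25×2.921 + (z_c − 36.46)×3.252
Column 2: 1.392×0 + 0.4649×0.9038 + x×2.854 + 19.81×2.978 + (z_c − 1.392 − 20.2749 − x)×3.252
The z_c×3.252 term appears on both sides and cancels. Collect the known terms of each column as K = Σ(ρt)_known − 3.252 × (depth of known layers): K_1 = 103.96979 − 3.252×36.46 = −14.59813; K_2 = 59.4143566 − 3.252×(1.392 + 20.2749) = −11.0464022.
Balance: K_1 = K_2 − x×(3.252 − 2.854), so x = (K_2 − K_1)/(3.252 − 2.854) = 3.55173/0.398 = 8.92 km.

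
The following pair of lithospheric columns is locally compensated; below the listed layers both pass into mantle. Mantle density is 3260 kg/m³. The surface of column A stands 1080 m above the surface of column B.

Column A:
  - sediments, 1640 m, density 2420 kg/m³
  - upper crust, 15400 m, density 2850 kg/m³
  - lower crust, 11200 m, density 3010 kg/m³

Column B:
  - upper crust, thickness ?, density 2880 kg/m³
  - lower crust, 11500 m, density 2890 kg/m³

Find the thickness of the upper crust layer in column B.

Take the compensation level at the base of the deeper column (depth z_c below the surface of column A) and equate Σ ρ_i t_i down to z_c; mantle fills any gap and the z_c terms cancel.
Column A: 1640×2420 + 15400×2850 + 11200×3010 + (z_c − 28240)×3260
Column B: 1080×0 + x×2880 + 11500×2890 + (z_c − 1080 − 11500 − x)×3260
The z_c×3260 term appears on both sides and cancels. Collect the known terms of each column as K = Σ(ρt)_known − 3260 × (depth of known layers): K_A = 81570800 − 3260×28240 = −10491600; K_B = 33235000 − 3260×(1080 + 11500) = −7775800.
Balance: K_A = K_B − x×(3260 − 2880), so x = (K_B − K_A)/(3260 − 2880) = 2715800/380 = 7150 m.

7150 m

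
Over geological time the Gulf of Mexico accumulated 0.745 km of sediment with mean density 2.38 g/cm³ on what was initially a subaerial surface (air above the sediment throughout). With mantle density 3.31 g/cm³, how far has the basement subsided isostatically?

0.536 km

Subaerial load: s = t ρ_sed / ρ_m = 0.745 km × 2.38/3.31 = 0.536 km.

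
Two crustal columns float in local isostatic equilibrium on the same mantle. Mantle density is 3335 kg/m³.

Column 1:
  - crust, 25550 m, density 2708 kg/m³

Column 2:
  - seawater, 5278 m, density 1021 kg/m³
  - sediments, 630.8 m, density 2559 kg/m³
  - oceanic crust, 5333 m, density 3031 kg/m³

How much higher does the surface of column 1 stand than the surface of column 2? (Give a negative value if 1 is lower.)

For any compensation level in the mantle, the mantle terms cancel and isostasy reduces to e = (Σt_1 − Σt_2) − (Σ(ρt)_1 − Σ(ρt)_2) / ρ_m.
Σt_1 = 25550 m; Σt_2 = 11241.8 m; Σ(ρt)_1 = 69189400; Σ(ρt)_2 = 23167378.2 (in m·kg/m³).
e = (25550 − 11241.8) − (69189400 − 23167378.2) / 3335 = 508 m.

508 m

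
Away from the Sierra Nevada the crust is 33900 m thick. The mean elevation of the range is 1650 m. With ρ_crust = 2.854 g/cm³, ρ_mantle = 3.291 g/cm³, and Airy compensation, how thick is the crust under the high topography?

Root depth r = h ρ_c / (ρ_m − ρ_c) = 1650 m × 2.854 / 0.437 = 10780 m.
Total thickness = T + h + r = 33900 m + 1650 m + 10780 m = 46300 m.

46300 m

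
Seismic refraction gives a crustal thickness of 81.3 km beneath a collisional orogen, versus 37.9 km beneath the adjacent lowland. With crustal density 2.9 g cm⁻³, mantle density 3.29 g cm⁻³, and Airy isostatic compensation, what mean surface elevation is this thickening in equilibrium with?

Excess crust Δ = 81.3 km − 37.9 km = 43.4 km, split between elevation h and root r with h + r = Δ.
Airy balance ρ_c h = (ρ_m − ρ_c) r gives r = h ρ_c/(ρ_m − ρ_c), so h (1 + ρ_c/(ρ_m − ρ_c)) = Δ, i.e. h = Δ (ρ_m − ρ_c)/ρ_m.
h = 43.4 km × 0.39/3.29 = 5.14 km.

5.14 km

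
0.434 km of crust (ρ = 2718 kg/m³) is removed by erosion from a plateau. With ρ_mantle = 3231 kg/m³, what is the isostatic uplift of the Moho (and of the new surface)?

Unloading: uplift u = e ρ_c/ρ_m = 0.434 km × 2718/3231 = 0.365 km.

0.365 km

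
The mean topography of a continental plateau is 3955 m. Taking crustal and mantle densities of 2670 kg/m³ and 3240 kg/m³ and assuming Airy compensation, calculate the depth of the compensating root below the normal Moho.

18500 m

In Airy isostatic equilibrium: the weight of the topography is balanced by the buoyancy of the root, ρ_c h = (ρ_m − ρ_c) r.
r = h · ρ_c / (ρ_m − ρ_c) = 3955 m × 2670 / (3240 − 2670) = 18500 m.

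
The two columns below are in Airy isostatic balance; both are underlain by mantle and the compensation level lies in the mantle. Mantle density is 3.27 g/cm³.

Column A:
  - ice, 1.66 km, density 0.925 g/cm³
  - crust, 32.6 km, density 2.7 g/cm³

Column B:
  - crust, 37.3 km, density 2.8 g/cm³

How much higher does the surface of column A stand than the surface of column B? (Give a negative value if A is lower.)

For any compensation level in the mantle, the mantle terms cancel and isostasy reduces to e = (Σt_A − Σt_B) − (Σ(ρt)_A − Σ(ρt)_B) / ρ_m.
Σt_A = 34.26 km; Σt_B = 37.3 km; Σ(ρt)_A = 89.5555; Σ(ρt)_B = 104.44 (in km·g/cm³).
e = (34.26 − 37.3) − (89.5555 − 104.44) / 3.27 = 1.51 km.

1.51 km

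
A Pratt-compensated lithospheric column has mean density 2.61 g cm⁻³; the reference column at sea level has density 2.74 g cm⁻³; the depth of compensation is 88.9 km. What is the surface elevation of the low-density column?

ρ_ref D = ρ (D + h) → h = D (ρ_ref − ρ)/ρ.
h = 88.9 km × (2.74 − 2.61)/2.61 = 4.43 km.

4.43 km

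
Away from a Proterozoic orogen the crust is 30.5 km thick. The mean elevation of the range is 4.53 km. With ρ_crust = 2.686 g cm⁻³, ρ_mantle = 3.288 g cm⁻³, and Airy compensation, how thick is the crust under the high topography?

55.2 km

Root depth r = h ρ_c / (ρ_m − ρ_c) = 4.53 km × 2.686 / 0.602 = 20.21 km.
Total thickness = T + h + r = 30.5 km + 4.53 km + 20.21 km = 55.2 km.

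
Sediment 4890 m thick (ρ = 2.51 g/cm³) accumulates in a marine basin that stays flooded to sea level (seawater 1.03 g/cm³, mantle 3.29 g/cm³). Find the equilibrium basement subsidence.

Submarine loading: the sediment displaces seawater, and the subsidence is in turn flooded, so s (ρ_m − ρ_w) = t (ρ_sed − ρ_w).
s = 4890 m × (2.51 − 1.03) / (3.29 − 1.03) = 3200 m.

3200 m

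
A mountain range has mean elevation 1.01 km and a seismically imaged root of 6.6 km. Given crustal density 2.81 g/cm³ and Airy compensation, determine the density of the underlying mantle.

Airy balance: ρ_c h = (ρ_m − ρ_c) r → ρ_m = ρ_c (1 + h/r).
ρ_m = 2.81 × (1 + 1.01 km/6.6 km) = 3.24 g/cm³.

3.24 g/cm³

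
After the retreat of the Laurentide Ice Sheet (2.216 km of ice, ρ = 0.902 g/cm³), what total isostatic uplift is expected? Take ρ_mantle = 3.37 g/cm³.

0.593 km

Removing the load lets mantle flow back in; uplift u satisfies ρ_ice t = ρ_m u.
u = t ρ_ice/ρ_m = 2.216 km × 0.902/3.37 = 0.593 km.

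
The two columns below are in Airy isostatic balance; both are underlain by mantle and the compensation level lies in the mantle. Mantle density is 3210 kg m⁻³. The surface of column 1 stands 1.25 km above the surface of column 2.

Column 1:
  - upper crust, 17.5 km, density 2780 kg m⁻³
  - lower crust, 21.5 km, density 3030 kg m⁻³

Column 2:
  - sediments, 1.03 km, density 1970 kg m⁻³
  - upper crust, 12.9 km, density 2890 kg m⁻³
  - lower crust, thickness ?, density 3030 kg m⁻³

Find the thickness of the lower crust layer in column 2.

Take the compensation level at the base of the deeper column (depth z_c below the surface of column 1) and equate Σ ρ_i t_i down to z_c; mantle fills any gap and the z_c terms cancel.
Column 1: 17.5×2780 + 21.5×3030 + (z_c − 39)×3210
Column 2: 1.25×0 + 1.03×1970 + 12.9×2890 + x×3030 + (z_c − 1.25 − 13.93 − x)×3210
The z_c×3210 term appears on both sides and cancels. Collect the known terms of each column as K = Σ(ρt)_known − 3210 × (depth of known layers): K_1 = 113795 − 3210×39 = −11395; K_2 = 39310.1 − 3210×(1.25 + 13.93) = −9417.7.
Balance: K_1 = K_2 − x×(3210 − 3030), so x = (K_2 − K_1)/(3210 − 3030) = 1977.3/180 = 11 km.

11 km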